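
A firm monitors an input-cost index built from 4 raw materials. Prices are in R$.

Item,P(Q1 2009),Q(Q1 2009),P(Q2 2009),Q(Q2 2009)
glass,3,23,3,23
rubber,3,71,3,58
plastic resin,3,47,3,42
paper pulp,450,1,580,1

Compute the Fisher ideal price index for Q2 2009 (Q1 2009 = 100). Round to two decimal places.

115.38

Laspeyres component (base-period weights):
ΣP(Q2 2009)Q(Q1 2009) = 3×23 + 3×71 + 3×47 + 580×1 = 69 + 213 + 141 + 580 = 1003
ΣP(Q1 2009)Q(Q1 2009) = 3×23 + 3×71 + 3×47 + 450×1 = 69 + 213 + 141 + 450 = 873
L = 1003 / 873 × 100 = 114.8912
Paasche component (current-period weights):
ΣP(Q2 2009)Q(Q2 2009) = 3×23 + 3×58 + 3×42 + 580×1 = 69 + 174 + 126 + 580 = 949
ΣP(Q1 2009)Q(Q2 2009) = 3×23 + 3×58 + 3×42 + 450×1 = 69 + 174 + 126 + 450 = 819
P = 949 / 819 × 100 = 115.8730
Fisher = √(L × P) = √(114.8912 × 115.8730) = 115.3811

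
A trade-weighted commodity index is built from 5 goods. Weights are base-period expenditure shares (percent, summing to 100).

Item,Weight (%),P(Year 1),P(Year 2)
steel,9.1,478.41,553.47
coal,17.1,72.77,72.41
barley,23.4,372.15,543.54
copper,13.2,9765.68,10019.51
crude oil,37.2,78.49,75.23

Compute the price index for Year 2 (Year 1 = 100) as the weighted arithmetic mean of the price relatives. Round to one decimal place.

steel: 9.1 × (553.47/478.41) = 9.1 × 1.156895 = 10.5277
coal: 17.1 × (72.41/72.77) = 17.1 × 0.995053 = 17.0154
barley: 23.4 × (543.54/372.15) = 23.4 × 1.460540 = 34.1766
copper: 13.2 × (10019.51/9765.68) = 13.2 × 1.025992 = 13.5431
crude oil: 37.2 × (75.23/78.49) = 37.2 × 0.958466 = 35.6549
Index = Σ wᵢ·(p₁ᵢ/p₀ᵢ) = 10.5277 + 17.0154 + 34.1766 + 13.5431 + 35.6549 = 110.9178

110.9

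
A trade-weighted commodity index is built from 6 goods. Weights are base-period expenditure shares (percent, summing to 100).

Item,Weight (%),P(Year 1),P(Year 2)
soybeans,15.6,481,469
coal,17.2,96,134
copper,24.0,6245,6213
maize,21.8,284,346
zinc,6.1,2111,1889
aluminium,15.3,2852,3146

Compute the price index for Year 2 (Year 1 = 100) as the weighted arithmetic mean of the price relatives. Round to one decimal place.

112.0

soybeans: 15.6 × (469/481) = 15.6 × 0.975052 = 15.2108
coal: 17.2 × (134/96) = 17.2 × 1.395833 = 24.0083
copper: 24.0 × (6213/6245) = 24.0 × 0.994876 = 23.8770
maize: 21.8 × (346/284) = 21.8 × 1.218310 = 26.5592
zinc: 6.1 × (1889/2111) = 6.1 × 0.894837 = 5.4585
aluminium: 15.3 × (3146/2852) = 15.3 × 1.103086 = 16.8772
Index = Σ wᵢ·(p₁ᵢ/p₀ᵢ) = 15.2108 + 24.0083 + 23.8770 + 26.5592 + 5.4585 + 16.8772 = 111.9910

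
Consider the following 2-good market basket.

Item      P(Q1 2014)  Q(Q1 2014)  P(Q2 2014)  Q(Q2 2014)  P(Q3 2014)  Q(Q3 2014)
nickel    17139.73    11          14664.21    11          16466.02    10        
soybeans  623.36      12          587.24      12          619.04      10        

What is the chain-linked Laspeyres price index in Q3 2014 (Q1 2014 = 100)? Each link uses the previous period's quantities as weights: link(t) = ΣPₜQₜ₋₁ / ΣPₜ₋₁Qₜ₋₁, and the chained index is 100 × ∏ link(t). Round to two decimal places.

96.19

Link Q1 2014→Q2 2014:
ΣP(Q2 2014)Q(Q1 2014) = 14664.21×11 + 587.24×12 = 161306.31 + 7046.88 = 168353.19
ΣP(Q1 2014)Q(Q1 2014) = 17139.73×11 + 623.36×12 = 188537.03 + 7480.32 = 196017.35
link = 168353.19/196017.35 = 0.858869
Link Q2 2014→Q3 2014:
ΣP(Q3 2014)Q(Q2 2014) = 16466.02×11 + 619.04×12 = 181126.22 + 7428.48 = 188554.7
ΣP(Q2 2014)Q(Q2 2014) = 14664.21×11 + 587.24×12 = 161306.31 + 7046.88 = 168353.19
link = 188554.7/168353.19 = 1.119995
Chained index = 100 × 0.858869 × 1.119995 = 96.1929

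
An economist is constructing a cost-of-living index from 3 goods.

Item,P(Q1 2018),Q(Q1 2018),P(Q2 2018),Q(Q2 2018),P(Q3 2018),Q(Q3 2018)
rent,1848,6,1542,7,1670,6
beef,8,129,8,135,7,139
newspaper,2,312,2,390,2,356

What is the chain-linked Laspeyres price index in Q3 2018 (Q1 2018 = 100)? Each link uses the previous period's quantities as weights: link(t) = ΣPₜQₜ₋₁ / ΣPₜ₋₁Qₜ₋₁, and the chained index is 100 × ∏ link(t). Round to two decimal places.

Link Q1 2018→Q2 2018:
ΣP(Q2 2018)Q(Q1 2018) = 1542×6 + 8×129 + 2×312 = 9252 + 1032 + 624 = 10908
ΣP(Q1 2018)Q(Q1 2018) = 1848×6 + 8×129 + 2×312 = 11088 + 1032 + 624 = 12744
link = 10908/12744 = 0.855932
Link Q2 2018→Q3 2018:
ΣP(Q3 2018)Q(Q2 2018) = 1670×7 + 7×135 + 2×390 = 11690 + 945 + 780 = 13415
ΣP(Q2 2018)Q(Q2 2018) = 1542×7 + 8×135 + 2×390 = 10794 + 1080 + 780 = 12654
link = 13415/12654 = 1.060139
Chained index = 100 × 0.855932 × 1.060139 = 90.7407

90.74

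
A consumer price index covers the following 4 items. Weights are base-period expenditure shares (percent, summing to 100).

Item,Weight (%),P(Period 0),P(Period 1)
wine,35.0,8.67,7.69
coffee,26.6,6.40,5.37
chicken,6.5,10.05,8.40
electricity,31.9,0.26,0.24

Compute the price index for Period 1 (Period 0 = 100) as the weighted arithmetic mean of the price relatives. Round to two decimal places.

wine: 35.0 × (7.69/8.67) = 35.0 × 0.886967 = 31.0438
coffee: 26.6 × (5.37/6.40) = 26.6 × 0.839062 = 22.3191
chicken: 6.5 × (8.40/10.05) = 6.5 × 0.835821 = 5.4328
electricity: 31.9 × (0.24/0.26) = 31.9 × 0.923077 = 29.4462
Index = Σ wᵢ·(p₁ᵢ/p₀ᵢ) = 31.0438 + 22.3191 + 5.4328 + 29.4462 = 88.2419

88.24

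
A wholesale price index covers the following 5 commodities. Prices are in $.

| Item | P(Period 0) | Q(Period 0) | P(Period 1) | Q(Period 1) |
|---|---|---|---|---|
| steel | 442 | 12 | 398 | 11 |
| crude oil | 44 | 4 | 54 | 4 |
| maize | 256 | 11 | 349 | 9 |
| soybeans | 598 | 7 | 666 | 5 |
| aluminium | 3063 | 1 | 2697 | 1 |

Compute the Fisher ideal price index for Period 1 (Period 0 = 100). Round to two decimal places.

Laspeyres component (base-period weights):
ΣP(Period 1)Q(Period 0) = 398×12 + 54×4 + 349×11 + 666×7 + 2697×1 = 4776 + 216 + 3839 + 4662 + 2697 = 16190
ΣP(Period 0)Q(Period 0) = 442×12 + 44×4 + 256×11 + 598×7 + 3063×1 = 5304 + 176 + 2816 + 4186 + 3063 = 15545
L = 16190 / 15545 × 100 = 104.1492
Paasche component (current-period weights):
ΣP(Period 1)Q(Period 1) = 398×11 + 54×4 + 349×9 + 666×5 + 2697×1 = 4378 + 216 + 3141 + 3330 + 2697 = 13762
ΣP(Period 0)Q(Period 1) = 442×11 + 44×4 + 256×9 + 598×5 + 3063×1 = 4862 + 176 + 2304 + 2990 + 3063 = 13395
P = 13762 / 13395 × 100 = 102.7398
Fisher = √(L × P) = √(104.1492 × 102.7398) = 103.4421

103.44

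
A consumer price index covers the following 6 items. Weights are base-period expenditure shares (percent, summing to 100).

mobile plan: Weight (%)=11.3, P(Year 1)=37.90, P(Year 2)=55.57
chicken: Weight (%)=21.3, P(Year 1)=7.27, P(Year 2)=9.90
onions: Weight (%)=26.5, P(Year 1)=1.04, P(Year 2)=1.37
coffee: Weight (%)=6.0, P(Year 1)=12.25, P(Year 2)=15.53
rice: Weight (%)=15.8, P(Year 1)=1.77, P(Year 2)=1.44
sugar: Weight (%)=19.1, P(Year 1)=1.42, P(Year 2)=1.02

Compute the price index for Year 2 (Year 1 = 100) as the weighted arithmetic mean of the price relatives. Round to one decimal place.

mobile plan: 11.3 × (55.57/37.90) = 11.3 × 1.466227 = 16.5684
chicken: 21.3 × (9.90/7.27) = 21.3 × 1.361761 = 29.0055
onions: 26.5 × (1.37/1.04) = 26.5 × 1.317308 = 34.9087
coffee: 6.0 × (15.53/12.25) = 6.0 × 1.267755 = 7.6065
rice: 15.8 × (1.44/1.77) = 15.8 × 0.813559 = 12.8542
sugar: 19.1 × (1.02/1.42) = 19.1 × 0.718310 = 13.7197
Index = Σ wᵢ·(p₁ᵢ/p₀ᵢ) = 16.5684 + 29.0055 + 34.9087 + 7.6065 + 12.8542 + 13.7197 = 114.6630

114.7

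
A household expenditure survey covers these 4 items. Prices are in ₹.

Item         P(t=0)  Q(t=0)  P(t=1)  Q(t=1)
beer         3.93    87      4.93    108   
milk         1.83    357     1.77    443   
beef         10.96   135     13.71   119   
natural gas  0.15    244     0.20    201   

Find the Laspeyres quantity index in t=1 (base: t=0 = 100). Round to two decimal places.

102.31

Laspeyres quantity index uses base-period prices as weights.
ΣP(t=0)·Q(t=1) = 3.93×108 + 1.83×443 + 10.96×119 + 0.15×201 = 424.44 + 810.69 + 1304.24 + 30.15 = 2569.52
ΣP(t=0)·Q(t=0) = 3.93×87 + 1.83×357 + 10.96×135 + 0.15×244 = 341.91 + 653.31 + 1479.6 + 36.6 = 2511.42
Index = 2569.52 / 2511.42 × 100 = 102.3134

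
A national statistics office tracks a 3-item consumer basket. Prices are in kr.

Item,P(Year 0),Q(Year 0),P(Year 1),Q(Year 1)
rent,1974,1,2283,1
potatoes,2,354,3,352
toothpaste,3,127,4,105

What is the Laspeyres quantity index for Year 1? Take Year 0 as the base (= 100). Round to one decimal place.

97.7

Laspeyres quantity index uses base-period prices as weights.
ΣP(Year 0)·Q(Year 1) = 1974×1 + 2×352 + 3×105 = 1974 + 704 + 315 = 2993
ΣP(Year 0)·Q(Year 0) = 1974×1 + 2×354 + 3×127 = 1974 + 708 + 381 = 3063
Index = 2993 / 3063 × 100 = 97.7147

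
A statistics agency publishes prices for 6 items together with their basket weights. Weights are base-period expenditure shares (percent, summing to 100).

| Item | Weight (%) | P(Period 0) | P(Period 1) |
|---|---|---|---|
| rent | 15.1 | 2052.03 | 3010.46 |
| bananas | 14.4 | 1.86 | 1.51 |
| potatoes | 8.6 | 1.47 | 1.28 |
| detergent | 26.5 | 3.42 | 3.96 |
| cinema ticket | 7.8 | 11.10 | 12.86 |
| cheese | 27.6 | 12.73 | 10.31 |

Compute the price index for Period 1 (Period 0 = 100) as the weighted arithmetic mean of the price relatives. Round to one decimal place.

rent: 15.1 × (3010.46/2052.03) = 15.1 × 1.467064 = 22.1527
bananas: 14.4 × (1.51/1.86) = 14.4 × 0.811828 = 11.6903
potatoes: 8.6 × (1.28/1.47) = 8.6 × 0.870748 = 7.4884
detergent: 26.5 × (3.96/3.42) = 26.5 × 1.157895 = 30.6842
cinema ticket: 7.8 × (12.86/11.10) = 7.8 × 1.158559 = 9.0368
cheese: 27.6 × (10.31/12.73) = 27.6 × 0.809898 = 22.3532
Index = Σ wᵢ·(p₁ᵢ/p₀ᵢ) = 22.1527 + 11.6903 + 7.4884 + 30.6842 + 9.0368 + 22.3532 = 103.4056

103.4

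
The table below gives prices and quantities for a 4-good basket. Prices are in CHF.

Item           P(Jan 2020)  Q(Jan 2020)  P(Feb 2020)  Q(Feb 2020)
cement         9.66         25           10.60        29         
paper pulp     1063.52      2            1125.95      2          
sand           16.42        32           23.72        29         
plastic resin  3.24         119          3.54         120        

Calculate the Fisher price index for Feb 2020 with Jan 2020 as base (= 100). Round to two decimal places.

112.48

Laspeyres component (base-period weights):
ΣP(Feb 2020)Q(Jan 2020) = 10.60×25 + 1125.95×2 + 23.72×32 + 3.54×119 = 265 + 2251.9 + 759.04 + 421.26 = 3697.2
ΣP(Jan 2020)Q(Jan 2020) = 9.66×25 + 1063.52×2 + 16.42×32 + 3.24×119 = 241.5 + 2127.04 + 525.44 + 385.56 = 3279.54
L = 3697.2 / 3279.54 × 100 = 112.7353
Paasche component (current-period weights):
ΣP(Feb 2020)Q(Feb 2020) = 10.60×29 + 1125.95×2 + 23.72×29 + 3.54×120 = 307.4 + 2251.9 + 687.88 + 424.8 = 3671.98
ΣP(Jan 2020)Q(Feb 2020) = 9.66×29 + 1063.52×2 + 16.42×29 + 3.24×120 = 280.14 + 2127.04 + 476.18 + 388.8 = 3272.16
P = 3671.98 / 3272.16 × 100 = 112.2188
Fisher = √(L × P) = √(112.7353 × 112.2188) = 112.4768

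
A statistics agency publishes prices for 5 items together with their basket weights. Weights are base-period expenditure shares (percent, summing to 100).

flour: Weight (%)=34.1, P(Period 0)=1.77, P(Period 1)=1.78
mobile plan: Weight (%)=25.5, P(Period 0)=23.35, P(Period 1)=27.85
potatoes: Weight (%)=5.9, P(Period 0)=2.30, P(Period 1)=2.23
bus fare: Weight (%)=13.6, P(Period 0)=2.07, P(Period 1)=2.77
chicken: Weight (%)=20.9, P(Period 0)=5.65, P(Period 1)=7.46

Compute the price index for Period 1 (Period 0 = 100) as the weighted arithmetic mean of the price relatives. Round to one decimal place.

flour: 34.1 × (1.78/1.77) = 34.1 × 1.005650 = 34.2927
mobile plan: 25.5 × (27.85/23.35) = 25.5 × 1.192719 = 30.4143
potatoes: 5.9 × (2.23/2.30) = 5.9 × 0.969565 = 5.7204
bus fare: 13.6 × (2.77/2.07) = 13.6 × 1.338164 = 18.1990
chicken: 20.9 × (7.46/5.65) = 20.9 × 1.320354 = 27.5954
Index = Σ wᵢ·(p₁ᵢ/p₀ᵢ) = 34.2927 + 30.4143 + 5.7204 + 18.1990 + 27.5954 = 116.2219

116.2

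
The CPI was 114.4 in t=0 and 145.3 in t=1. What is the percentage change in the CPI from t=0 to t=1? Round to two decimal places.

27.01%

Change = (145.3 − 114.4) / 114.4 × 100
       = 30.9 / 114.4 × 100 = 27.0105%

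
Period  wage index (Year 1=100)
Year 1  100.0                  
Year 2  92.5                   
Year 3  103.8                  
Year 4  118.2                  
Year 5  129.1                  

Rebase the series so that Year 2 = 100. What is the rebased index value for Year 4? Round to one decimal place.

Rebased(Year 4) = 118.2 / 92.5 × 100 = 127.7838

127.8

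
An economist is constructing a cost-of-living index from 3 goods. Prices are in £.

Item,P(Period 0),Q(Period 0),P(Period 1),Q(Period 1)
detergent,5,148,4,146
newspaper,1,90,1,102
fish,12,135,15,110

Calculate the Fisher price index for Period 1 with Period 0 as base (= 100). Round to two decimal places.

Laspeyres component (base-period weights):
ΣP(Period 1)Q(Period 0) = 4×148 + 1×90 + 15×135 = 592 + 90 + 2025 = 2707
ΣP(Period 0)Q(Period 0) = 5×148 + 1×90 + 12×135 = 740 + 90 + 1620 = 2450
L = 2707 / 2450 × 100 = 110.4898
Paasche component (current-period weights):
ΣP(Period 1)Q(Period 1) = 4×146 + 1×102 + 15×110 = 584 + 102 + 1650 = 2336
ΣP(Period 0)Q(Period 1) = 5×146 + 1×102 + 12×110 = 730 + 102 + 1320 = 2152
P = 2336 / 2152 × 100 = 108.5502
Fisher = √(L × P) = √(110.4898 × 108.5502) = 109.5157

109.52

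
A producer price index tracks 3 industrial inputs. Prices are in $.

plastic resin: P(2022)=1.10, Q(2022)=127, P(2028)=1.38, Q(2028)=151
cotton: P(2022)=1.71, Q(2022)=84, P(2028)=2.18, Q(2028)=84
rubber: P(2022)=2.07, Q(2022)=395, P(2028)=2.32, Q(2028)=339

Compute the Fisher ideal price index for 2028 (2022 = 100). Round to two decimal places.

Laspeyres component (base-period weights):
ΣP(2028)Q(2022) = 1.38×127 + 2.18×84 + 2.32×395 = 175.26 + 183.12 + 916.4 = 1274.78
ΣP(2022)Q(2022) = 1.10×127 + 1.71×84 + 2.07×395 = 139.7 + 143.64 + 817.65 = 1100.99
L = 1274.78 / 1100.99 × 100 = 115.7849
Paasche component (current-period weights):
ΣP(2028)Q(2028) = 1.38×151 + 2.18×84 + 2.32×339 = 208.38 + 183.12 + 786.48 = 1177.98
ΣP(2022)Q(2028) = 1.10×151 + 1.71×84 + 2.07×339 = 166.1 + 143.64 + 701.73 = 1011.47
P = 1177.98 / 1011.47 × 100 = 116.4622
Fisher = √(L × P) = √(115.7849 × 116.4622) = 116.1230

116.12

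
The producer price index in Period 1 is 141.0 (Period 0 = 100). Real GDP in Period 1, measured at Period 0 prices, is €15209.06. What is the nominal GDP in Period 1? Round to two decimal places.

Nominal = Real × (Index/100) = 15209.06 × (141.0/100)
        = 15209.06 × 1.410 = 21444.7746

21444.77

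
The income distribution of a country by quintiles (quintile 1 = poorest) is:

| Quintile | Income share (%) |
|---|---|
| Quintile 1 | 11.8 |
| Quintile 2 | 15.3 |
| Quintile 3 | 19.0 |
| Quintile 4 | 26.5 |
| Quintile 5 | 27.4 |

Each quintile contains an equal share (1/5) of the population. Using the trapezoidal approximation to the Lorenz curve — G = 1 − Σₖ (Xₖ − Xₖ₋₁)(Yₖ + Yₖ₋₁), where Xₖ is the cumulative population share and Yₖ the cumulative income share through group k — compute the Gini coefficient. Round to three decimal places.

Cumulative income shares Yₖ: 0.1180, 0.2710, 0.4610, 0.7260, 1.0000
Σ (Xₖ−Xₖ₋₁)(Yₖ+Yₖ₋₁) = (1/5)(0.1180+0.0000) + (1/5)(0.2710+0.1180) + (1/5)(0.4610+0.2710) + (1/5)(0.7260+0.4610) + (1/5)(1.0000+0.7260)
  = 0.0236 + 0.0778 + 0.1464 + 0.2374 + 0.3452 = 0.8304
G = 1 − 0.8304 = 0.1696

0.170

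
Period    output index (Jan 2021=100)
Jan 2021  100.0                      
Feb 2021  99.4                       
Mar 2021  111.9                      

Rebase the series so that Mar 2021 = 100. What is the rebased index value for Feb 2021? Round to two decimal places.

88.83

Rebased(Feb 2021) = 99.4 / 111.9 × 100 = 88.8293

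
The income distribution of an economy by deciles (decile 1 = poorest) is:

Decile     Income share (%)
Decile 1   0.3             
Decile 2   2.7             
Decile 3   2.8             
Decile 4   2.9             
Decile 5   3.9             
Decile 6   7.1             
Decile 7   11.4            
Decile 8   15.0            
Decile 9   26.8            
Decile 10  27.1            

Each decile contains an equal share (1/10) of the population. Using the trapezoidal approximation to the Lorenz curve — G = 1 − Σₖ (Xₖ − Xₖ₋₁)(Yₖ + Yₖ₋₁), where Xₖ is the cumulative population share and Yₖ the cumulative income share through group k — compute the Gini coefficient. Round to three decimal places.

0.500

Cumulative income shares Yₖ: 0.0030, 0.0300, 0.0580, 0.0870, 0.1260, 0.1970, 0.3110, 0.4610, 0.7290, 1.0000
Σ (Xₖ−Xₖ₋₁)(Yₖ+Yₖ₋₁) = (1/10)(0.0030+0.0000) + (1/10)(0.0300+0.0030) + (1/10)(0.0580+0.0300) + (1/10)(0.0870+0.0580) + (1/10)(0.1260+0.0870) + (1/10)(0.1970+0.1260) + (1/10)(0.3110+0.1970) + (1/10)(0.4610+0.3110) + (1/10)(0.7290+0.4610) + (1/10)(1.0000+0.7290)
  = 0.0003 + 0.0033 + 0.0088 + 0.0145 + 0.0213 + 0.0323 + 0.0508 + 0.0772 + 0.1190 + 0.1729 = 0.5004
G = 1 − 0.5004 = 0.4996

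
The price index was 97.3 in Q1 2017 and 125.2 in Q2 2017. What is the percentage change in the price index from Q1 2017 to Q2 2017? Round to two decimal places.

28.67%

Change = (125.2 − 97.3) / 97.3 × 100
       = 27.9 / 97.3 × 100 = 28.6742%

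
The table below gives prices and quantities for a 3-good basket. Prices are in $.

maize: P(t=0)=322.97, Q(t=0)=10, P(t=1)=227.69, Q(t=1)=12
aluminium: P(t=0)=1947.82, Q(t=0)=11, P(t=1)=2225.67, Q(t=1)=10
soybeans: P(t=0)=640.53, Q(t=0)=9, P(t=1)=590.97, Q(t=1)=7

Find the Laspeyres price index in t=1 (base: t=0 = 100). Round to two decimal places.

105.45

Laspeyres price index uses base-period quantities as weights.
ΣP(t=1)·Q(t=0) = 227.69×10 + 2225.67×11 + 590.97×9 = 2276.9 + 24482.37 + 5318.73 = 32078
ΣP(t=0)·Q(t=0) = 322.97×10 + 1947.82×11 + 640.53×9 = 3229.7 + 21426.02 + 5764.77 = 30420.49
Index = 32078 / 30420.49 × 100 = 105.4487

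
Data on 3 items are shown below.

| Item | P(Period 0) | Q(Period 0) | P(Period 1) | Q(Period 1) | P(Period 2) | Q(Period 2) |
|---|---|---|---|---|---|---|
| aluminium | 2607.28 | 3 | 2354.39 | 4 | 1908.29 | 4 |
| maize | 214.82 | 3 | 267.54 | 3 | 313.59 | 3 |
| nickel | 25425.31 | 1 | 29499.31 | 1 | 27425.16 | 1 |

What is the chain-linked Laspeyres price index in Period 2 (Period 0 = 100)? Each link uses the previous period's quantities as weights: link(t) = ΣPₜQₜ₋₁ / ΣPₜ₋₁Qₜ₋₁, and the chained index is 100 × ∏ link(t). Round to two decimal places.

Link Period 0→Period 1:
ΣP(Period 1)Q(Period 0) = 2354.39×3 + 267.54×3 + 29499.31×1 = 7063.17 + 802.62 + 29499.31 = 37365.1
ΣP(Period 0)Q(Period 0) = 2607.28×3 + 214.82×3 + 25425.31×1 = 7821.84 + 644.46 + 25425.31 = 33891.61
link = 37365.1/33891.61 = 1.102488
Link Period 1→Period 2:
ΣP(Period 2)Q(Period 1) = 1908.29×4 + 313.59×3 + 27425.16×1 = 7633.16 + 940.77 + 27425.16 = 35999.09
ΣP(Period 1)Q(Period 1) = 2354.39×4 + 267.54×3 + 29499.31×1 = 9417.56 + 802.62 + 29499.31 = 39719.49
link = 35999.09/39719.49 = 0.906333
Chained index = 100 × 1.102488 × 0.906333 = 99.9222

99.92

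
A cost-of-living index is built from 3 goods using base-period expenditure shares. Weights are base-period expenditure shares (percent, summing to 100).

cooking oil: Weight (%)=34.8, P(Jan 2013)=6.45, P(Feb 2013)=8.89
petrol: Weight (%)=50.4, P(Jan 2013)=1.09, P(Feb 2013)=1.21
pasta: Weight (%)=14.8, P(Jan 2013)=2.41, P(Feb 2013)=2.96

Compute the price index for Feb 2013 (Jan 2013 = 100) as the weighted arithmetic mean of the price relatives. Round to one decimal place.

122.1

cooking oil: 34.8 × (8.89/6.45) = 34.8 × 1.378295 = 47.9647
petrol: 50.4 × (1.21/1.09) = 50.4 × 1.110092 = 55.9486
pasta: 14.8 × (2.96/2.41) = 14.8 × 1.228216 = 18.1776
Index = Σ wᵢ·(p₁ᵢ/p₀ᵢ) = 47.9647 + 55.9486 + 18.1776 = 122.0909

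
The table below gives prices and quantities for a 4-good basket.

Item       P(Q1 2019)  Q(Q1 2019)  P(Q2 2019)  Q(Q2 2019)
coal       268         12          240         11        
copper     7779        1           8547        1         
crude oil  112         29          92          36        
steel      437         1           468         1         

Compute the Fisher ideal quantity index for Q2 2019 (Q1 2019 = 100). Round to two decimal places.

103.14

Laspeyres component (base-period weights):
ΣP(Q1 2019)Q(Q2 2019) = 268×11 + 7779×1 + 112×36 + 437×1 = 2948 + 7779 + 4032 + 437 = 15196
ΣP(Q1 2019)Q(Q1 2019) = 268×12 + 7779×1 + 112×29 + 437×1 = 3216 + 7779 + 3248 + 437 = 14680
L = 15196 / 14680 × 100 = 103.5150
Paasche component (current-period weights):
ΣP(Q2 2019)Q(Q2 2019) = 240×11 + 8547×1 + 92×36 + 468×1 = 2640 + 8547 + 3312 + 468 = 14967
ΣP(Q2 2019)Q(Q1 2019) = 240×12 + 8547×1 + 92×29 + 468×1 = 2880 + 8547 + 2668 + 468 = 14563
P = 14967 / 14563 × 100 = 102.7742
Fisher = √(L × P) = √(103.5150 × 102.7742) = 103.1439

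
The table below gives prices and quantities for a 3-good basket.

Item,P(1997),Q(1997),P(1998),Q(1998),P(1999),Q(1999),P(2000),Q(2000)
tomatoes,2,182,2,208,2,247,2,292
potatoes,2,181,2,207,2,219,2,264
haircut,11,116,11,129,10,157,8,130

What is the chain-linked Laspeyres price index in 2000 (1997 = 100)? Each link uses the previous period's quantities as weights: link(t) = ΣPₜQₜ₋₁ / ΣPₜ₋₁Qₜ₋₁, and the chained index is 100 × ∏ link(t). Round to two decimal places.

Link 1997→1998:
ΣP(1998)Q(1997) = 2×182 + 2×181 + 11×116 = 364 + 362 + 1276 = 2002
ΣP(1997)Q(1997) = 2×182 + 2×181 + 11×116 = 364 + 362 + 1276 = 2002
link = 2002/2002 = 1.000000
Link 1998→1999:
ΣP(1999)Q(1998) = 2×208 + 2×207 + 10×129 = 416 + 414 + 1290 = 2120
ΣP(1998)Q(1998) = 2×208 + 2×207 + 11×129 = 416 + 414 + 1419 = 2249
link = 2120/2249 = 0.942641
Link 1999→2000:
ΣP(2000)Q(1999) = 2×247 + 2×219 + 8×157 = 494 + 438 + 1256 = 2188
ΣP(1999)Q(1999) = 2×247 + 2×219 + 10×157 = 494 + 438 + 1570 = 2502
link = 2188/2502 = 0.874500
Chained index = 100 × 1.000000 × 0.942641 × 0.874500 = 82.4340

82.43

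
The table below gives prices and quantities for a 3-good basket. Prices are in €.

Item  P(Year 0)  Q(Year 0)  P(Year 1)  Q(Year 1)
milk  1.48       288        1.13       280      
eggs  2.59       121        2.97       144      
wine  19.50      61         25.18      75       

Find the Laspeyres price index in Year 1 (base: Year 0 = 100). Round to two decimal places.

115.12

Laspeyres price index uses base-period quantities as weights.
ΣP(Year 1)·Q(Year 0) = 1.13×288 + 2.97×121 + 25.18×61 = 325.44 + 359.37 + 1535.98 = 2220.79
ΣP(Year 0)·Q(Year 0) = 1.48×288 + 2.59×121 + 19.50×61 = 426.24 + 313.39 + 1189.5 = 1929.13
Index = 2220.79 / 1929.13 × 100 = 115.1187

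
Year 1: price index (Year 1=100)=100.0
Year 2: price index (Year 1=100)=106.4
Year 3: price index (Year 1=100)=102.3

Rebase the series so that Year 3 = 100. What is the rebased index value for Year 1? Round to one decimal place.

Rebased(Year 1) = 100.0 / 102.3 × 100 = 97.7517

97.8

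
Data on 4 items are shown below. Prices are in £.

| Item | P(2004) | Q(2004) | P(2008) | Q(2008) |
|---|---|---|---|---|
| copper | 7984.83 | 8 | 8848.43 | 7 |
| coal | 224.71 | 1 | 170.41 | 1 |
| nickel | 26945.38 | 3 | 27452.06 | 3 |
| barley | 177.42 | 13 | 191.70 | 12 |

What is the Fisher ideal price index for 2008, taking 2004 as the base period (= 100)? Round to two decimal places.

Laspeyres component (base-period weights):
ΣP(2008)Q(2004) = 8848.43×8 + 170.41×1 + 27452.06×3 + 191.70×13 = 70787.44 + 170.41 + 82356.18 + 2492.1 = 155806.13
ΣP(2004)Q(2004) = 7984.83×8 + 224.71×1 + 26945.38×3 + 177.42×13 = 63878.64 + 224.71 + 80836.14 + 2306.46 = 147245.95
L = 155806.13 / 147245.95 × 100 = 105.8135
Paasche component (current-period weights):
ΣP(2008)Q(2008) = 8848.43×7 + 170.41×1 + 27452.06×3 + 191.70×12 = 61939.01 + 170.41 + 82356.18 + 2300.4 = 146766
ΣP(2004)Q(2008) = 7984.83×7 + 224.71×1 + 26945.38×3 + 177.42×12 = 55893.81 + 224.71 + 80836.14 + 2129.04 = 139083.7
P = 146766 / 139083.7 × 100 = 105.5235
Fisher = √(L × P) = √(105.8135 × 105.5235) = 105.6684

105.67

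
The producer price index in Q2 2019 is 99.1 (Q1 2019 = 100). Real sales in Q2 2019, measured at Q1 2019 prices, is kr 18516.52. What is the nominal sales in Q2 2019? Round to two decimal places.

Nominal = Real × (Index/100) = 18516.52 × (99.1/100)
        = 18516.52 × 0.991 = 18349.8713

18349.87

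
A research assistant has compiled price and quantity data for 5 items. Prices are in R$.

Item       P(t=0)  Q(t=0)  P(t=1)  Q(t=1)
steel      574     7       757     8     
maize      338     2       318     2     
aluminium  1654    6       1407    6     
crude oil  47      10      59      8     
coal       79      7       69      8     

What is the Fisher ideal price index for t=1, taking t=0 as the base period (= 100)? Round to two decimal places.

99.26

Laspeyres component (base-period weights):
ΣP(t=1)Q(t=0) = 757×7 + 318×2 + 1407×6 + 59×10 + 69×7 = 5299 + 636 + 8442 + 590 + 483 = 15450
ΣP(t=0)Q(t=0) = 574×7 + 338×2 + 1654×6 + 47×10 + 79×7 = 4018 + 676 + 9924 + 470 + 553 = 15641
L = 15450 / 15641 × 100 = 98.7789
Paasche component (current-period weights):
ΣP(t=1)Q(t=1) = 757×8 + 318×2 + 1407×6 + 59×8 + 69×8 = 6056 + 636 + 8442 + 472 + 552 = 16158
ΣP(t=0)Q(t=1) = 574×8 + 338×2 + 1654×6 + 47×8 + 79×8 = 4592 + 676 + 9924 + 376 + 632 = 16200
P = 16158 / 16200 × 100 = 99.7407
Fisher = √(L × P) = √(98.7789 × 99.7407) = 99.2586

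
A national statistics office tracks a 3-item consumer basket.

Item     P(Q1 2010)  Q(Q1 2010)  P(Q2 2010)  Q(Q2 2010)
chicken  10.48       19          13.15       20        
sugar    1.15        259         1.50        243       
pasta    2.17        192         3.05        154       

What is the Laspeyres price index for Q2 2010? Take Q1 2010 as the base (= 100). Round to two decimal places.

Laspeyres price index uses base-period quantities as weights.
ΣP(Q2 2010)·Q(Q1 2010) = 13.15×19 + 1.50×259 + 3.05×192 = 249.85 + 388.5 + 585.6 = 1223.95
ΣP(Q1 2010)·Q(Q1 2010) = 10.48×19 + 1.15×259 + 2.17×192 = 199.12 + 297.85 + 416.64 = 913.61
Index = 1223.95 / 913.61 × 100 = 133.9685

133.97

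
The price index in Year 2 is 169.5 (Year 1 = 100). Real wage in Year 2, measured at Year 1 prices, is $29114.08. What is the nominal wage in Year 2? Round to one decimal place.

Nominal = Real × (Index/100) = 29114.08 × (169.5/100)
        = 29114.08 × 1.695 = 49348.3656

49348.4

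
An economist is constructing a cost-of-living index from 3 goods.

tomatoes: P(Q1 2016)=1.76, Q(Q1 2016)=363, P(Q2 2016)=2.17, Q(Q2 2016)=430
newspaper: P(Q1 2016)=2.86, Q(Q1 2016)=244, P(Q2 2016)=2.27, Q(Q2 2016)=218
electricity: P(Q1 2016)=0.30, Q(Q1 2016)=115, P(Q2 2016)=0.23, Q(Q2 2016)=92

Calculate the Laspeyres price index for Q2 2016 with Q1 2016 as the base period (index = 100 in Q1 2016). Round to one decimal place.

99.8

Laspeyres price index uses base-period quantities as weights.
ΣP(Q2 2016)·Q(Q1 2016) = 2.17×363 + 2.27×244 + 0.23×115 = 787.71 + 553.88 + 26.45 = 1368.04
ΣP(Q1 2016)·Q(Q1 2016) = 1.76×363 + 2.86×244 + 0.30×115 = 638.88 + 697.84 + 34.5 = 1371.22
Index = 1368.04 / 1371.22 × 100 = 99.7681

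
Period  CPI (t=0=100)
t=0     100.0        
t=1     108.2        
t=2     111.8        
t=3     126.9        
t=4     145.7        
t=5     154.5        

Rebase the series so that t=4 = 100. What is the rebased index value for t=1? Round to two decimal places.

74.26

Rebased(t=1) = 108.2 / 145.7 × 100 = 74.2622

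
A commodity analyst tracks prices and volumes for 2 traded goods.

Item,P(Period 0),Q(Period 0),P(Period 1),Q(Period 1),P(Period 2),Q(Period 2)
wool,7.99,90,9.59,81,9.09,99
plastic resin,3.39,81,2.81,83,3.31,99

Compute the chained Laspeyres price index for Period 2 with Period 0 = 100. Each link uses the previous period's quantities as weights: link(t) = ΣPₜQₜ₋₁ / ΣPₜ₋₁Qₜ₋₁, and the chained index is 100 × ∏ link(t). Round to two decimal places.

109.87

Link Period 0→Period 1:
ΣP(Period 1)Q(Period 0) = 9.59×90 + 2.81×81 = 863.1 + 227.61 = 1090.71
ΣP(Period 0)Q(Period 0) = 7.99×90 + 3.39×81 = 719.1 + 274.59 = 993.69
link = 1090.71/993.69 = 1.097636
Link Period 1→Period 2:
ΣP(Period 2)Q(Period 1) = 9.09×81 + 3.31×83 = 736.29 + 274.73 = 1011.02
ΣP(Period 1)Q(Period 1) = 9.59×81 + 2.81×83 = 776.79 + 233.23 = 1010.02
link = 1011.02/1010.02 = 1.000990
Chained index = 100 × 1.097636 × 1.000990 = 109.8723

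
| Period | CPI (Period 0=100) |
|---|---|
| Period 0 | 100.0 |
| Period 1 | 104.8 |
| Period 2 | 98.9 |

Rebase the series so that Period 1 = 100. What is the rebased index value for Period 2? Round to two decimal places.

94.37

Rebased(Period 2) = 98.9 / 104.8 × 100 = 94.3702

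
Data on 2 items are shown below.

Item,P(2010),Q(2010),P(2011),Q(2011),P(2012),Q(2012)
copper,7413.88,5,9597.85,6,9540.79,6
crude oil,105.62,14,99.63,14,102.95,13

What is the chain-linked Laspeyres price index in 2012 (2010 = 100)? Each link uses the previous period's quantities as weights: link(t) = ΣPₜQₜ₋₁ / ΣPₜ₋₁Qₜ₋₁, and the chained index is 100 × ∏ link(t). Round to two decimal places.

Link 2010→2011:
ΣP(2011)Q(2010) = 9597.85×5 + 99.63×14 = 47989.25 + 1394.82 = 49384.07
ΣP(2010)Q(2010) = 7413.88×5 + 105.62×14 = 37069.4 + 1478.68 = 38548.08
link = 49384.07/38548.08 = 1.281103
Link 2011→2012:
ΣP(2012)Q(2011) = 9540.79×6 + 102.95×14 = 57244.74 + 1441.3 = 58686.04
ΣP(2011)Q(2011) = 9597.85×6 + 99.63×14 = 57587.1 + 1394.82 = 58981.92
link = 58686.04/58981.92 = 0.994984
Chained index = 100 × 1.281103 × 0.994984 = 127.4677

127.47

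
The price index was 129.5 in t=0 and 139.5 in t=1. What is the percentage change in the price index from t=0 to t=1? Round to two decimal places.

Change = (139.5 − 129.5) / 129.5 × 100
       = 10.0 / 129.5 × 100 = 7.7220%

7.72%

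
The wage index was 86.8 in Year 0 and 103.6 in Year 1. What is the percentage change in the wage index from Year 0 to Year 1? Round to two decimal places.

Change = (103.6 − 86.8) / 86.8 × 100
       = 16.8 / 86.8 × 100 = 19.3548%

19.35%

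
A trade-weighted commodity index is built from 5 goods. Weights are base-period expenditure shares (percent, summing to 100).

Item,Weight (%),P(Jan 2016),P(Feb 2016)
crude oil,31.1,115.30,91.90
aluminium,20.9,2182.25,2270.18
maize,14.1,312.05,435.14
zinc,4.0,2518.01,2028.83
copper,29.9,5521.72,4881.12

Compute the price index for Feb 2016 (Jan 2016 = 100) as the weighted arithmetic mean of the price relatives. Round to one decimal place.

crude oil: 31.1 × (91.90/115.30) = 31.1 × 0.797051 = 24.7883
aluminium: 20.9 × (2270.18/2182.25) = 20.9 × 1.040293 = 21.7421
maize: 14.1 × (435.14/312.05) = 14.1 × 1.394456 = 19.6618
zinc: 4.0 × (2028.83/2518.01) = 4.0 × 0.805728 = 3.2229
copper: 29.9 × (4881.12/5521.72) = 29.9 × 0.883985 = 26.4312
Index = Σ wᵢ·(p₁ᵢ/p₀ᵢ) = 24.7883 + 21.7421 + 19.6618 + 3.2229 + 26.4312 = 95.8463

95.8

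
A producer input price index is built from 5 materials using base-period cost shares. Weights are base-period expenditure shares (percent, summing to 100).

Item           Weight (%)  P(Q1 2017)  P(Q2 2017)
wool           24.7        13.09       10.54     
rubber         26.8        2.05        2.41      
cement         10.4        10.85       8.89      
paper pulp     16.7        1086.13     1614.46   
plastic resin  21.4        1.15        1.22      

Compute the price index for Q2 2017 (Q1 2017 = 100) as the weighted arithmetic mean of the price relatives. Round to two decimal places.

wool: 24.7 × (10.54/13.09) = 24.7 × 0.805195 = 19.8883
rubber: 26.8 × (2.41/2.05) = 26.8 × 1.175610 = 31.5063
cement: 10.4 × (8.89/10.85) = 10.4 × 0.819355 = 8.5213
paper pulp: 16.7 × (1614.46/1086.13) = 16.7 × 1.486433 = 24.8234
plastic resin: 21.4 × (1.22/1.15) = 21.4 × 1.060870 = 22.7026
Index = Σ wᵢ·(p₁ᵢ/p₀ᵢ) = 19.8883 + 31.5063 + 8.5213 + 24.8234 + 22.7026 = 107.4420

107.44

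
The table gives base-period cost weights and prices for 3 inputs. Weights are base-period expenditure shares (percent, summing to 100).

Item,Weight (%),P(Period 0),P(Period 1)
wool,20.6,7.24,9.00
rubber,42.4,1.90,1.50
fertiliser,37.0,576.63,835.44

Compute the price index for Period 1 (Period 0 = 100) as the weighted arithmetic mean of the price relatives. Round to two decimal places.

wool: 20.6 × (9.00/7.24) = 20.6 × 1.243094 = 25.6077
rubber: 42.4 × (1.50/1.90) = 42.4 × 0.789474 = 33.4737
fertiliser: 37.0 × (835.44/576.63) = 37.0 × 1.448832 = 53.6068
Index = Σ wᵢ·(p₁ᵢ/p₀ᵢ) = 25.6077 + 33.4737 + 53.6068 = 112.6882

112.69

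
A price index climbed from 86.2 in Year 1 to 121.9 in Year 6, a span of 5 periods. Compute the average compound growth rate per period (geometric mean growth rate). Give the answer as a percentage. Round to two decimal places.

Growth factor = (121.9/86.2)^(1/5) = (1.414153)^(1/5) = 1.071764
Growth rate = 1.071764 − 1 = 0.071764 = 7.1764%

7.18%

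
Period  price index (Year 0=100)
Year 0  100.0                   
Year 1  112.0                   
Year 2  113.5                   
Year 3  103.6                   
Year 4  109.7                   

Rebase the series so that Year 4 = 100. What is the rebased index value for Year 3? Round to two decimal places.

Rebased(Year 3) = 103.6 / 109.7 × 100 = 94.4394

94.44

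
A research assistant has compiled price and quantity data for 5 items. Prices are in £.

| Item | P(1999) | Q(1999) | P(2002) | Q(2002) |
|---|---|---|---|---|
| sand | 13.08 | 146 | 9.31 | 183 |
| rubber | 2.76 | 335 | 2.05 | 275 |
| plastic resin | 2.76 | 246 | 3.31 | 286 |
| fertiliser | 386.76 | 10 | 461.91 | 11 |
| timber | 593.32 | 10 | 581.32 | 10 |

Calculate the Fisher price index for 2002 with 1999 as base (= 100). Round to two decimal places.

99.84

Laspeyres component (base-period weights):
ΣP(2002)Q(1999) = 9.31×146 + 2.05×335 + 3.31×246 + 461.91×10 + 581.32×10 = 1359.26 + 686.75 + 814.26 + 4619.1 + 5813.2 = 13292.57
ΣP(1999)Q(1999) = 13.08×146 + 2.76×335 + 2.76×246 + 386.76×10 + 593.32×10 = 1909.68 + 924.6 + 678.96 + 3867.6 + 5933.2 = 13314.04
L = 13292.57 / 13314.04 × 100 = 99.8387
Paasche component (current-period weights):
ΣP(2002)Q(2002) = 9.31×183 + 2.05×275 + 3.31×286 + 461.91×11 + 581.32×10 = 1703.73 + 563.75 + 946.66 + 5081.01 + 5813.2 = 14108.35
ΣP(1999)Q(2002) = 13.08×183 + 2.76×275 + 2.76×286 + 386.76×11 + 593.32×10 = 2393.64 + 759 + 789.36 + 4254.36 + 5933.2 = 14129.56
P = 14108.35 / 14129.56 × 100 = 99.8499
Fisher = √(L × P) = √(99.8387 × 99.8499) = 99.8443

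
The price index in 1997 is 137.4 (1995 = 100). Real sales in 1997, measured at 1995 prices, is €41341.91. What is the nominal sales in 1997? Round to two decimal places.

56803.78

Nominal = Real × (Index/100) = 41341.91 × (137.4/100)
        = 41341.91 × 1.374 = 56803.7843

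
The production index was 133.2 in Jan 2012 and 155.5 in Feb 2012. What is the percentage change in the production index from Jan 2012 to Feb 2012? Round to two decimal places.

16.74%

Change = (155.5 − 133.2) / 133.2 × 100
       = 22.3 / 133.2 × 100 = 16.7417%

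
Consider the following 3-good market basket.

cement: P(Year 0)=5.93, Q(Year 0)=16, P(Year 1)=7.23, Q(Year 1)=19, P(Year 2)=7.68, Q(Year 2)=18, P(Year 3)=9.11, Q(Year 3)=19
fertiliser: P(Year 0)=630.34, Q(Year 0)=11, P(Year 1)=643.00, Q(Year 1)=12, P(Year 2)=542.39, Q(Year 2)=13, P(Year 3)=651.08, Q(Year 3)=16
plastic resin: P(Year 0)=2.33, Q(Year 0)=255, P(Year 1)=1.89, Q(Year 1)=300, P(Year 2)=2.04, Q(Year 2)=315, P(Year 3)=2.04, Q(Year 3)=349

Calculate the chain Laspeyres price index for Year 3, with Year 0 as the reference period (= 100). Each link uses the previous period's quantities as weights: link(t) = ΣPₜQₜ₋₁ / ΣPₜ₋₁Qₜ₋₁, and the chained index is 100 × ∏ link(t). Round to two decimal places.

102.79

Link Year 0→Year 1:
ΣP(Year 1)Q(Year 0) = 7.23×16 + 643.00×11 + 1.89×255 = 115.68 + 7073 + 481.95 = 7670.63
ΣP(Year 0)Q(Year 0) = 5.93×16 + 630.34×11 + 2.33×255 = 94.88 + 6933.74 + 594.15 = 7622.77
link = 7670.63/7622.77 = 1.006279
Link Year 1→Year 2:
ΣP(Year 2)Q(Year 1) = 7.68×19 + 542.39×12 + 2.04×300 = 145.92 + 6508.68 + 612 = 7266.6
ΣP(Year 1)Q(Year 1) = 7.23×19 + 643.00×12 + 1.89×300 = 137.37 + 7716 + 567 = 8420.37
link = 7266.6/8420.37 = 0.862979
Link Year 2→Year 3:
ΣP(Year 3)Q(Year 2) = 9.11×18 + 651.08×13 + 2.04×315 = 163.98 + 8464.04 + 642.6 = 9270.62
ΣP(Year 2)Q(Year 2) = 7.68×18 + 542.39×13 + 2.04×315 = 138.24 + 7051.07 + 642.6 = 7831.91
link = 9270.62/7831.91 = 1.183698
Chained index = 100 × 1.006279 × 0.862979 × 1.183698 = 102.7920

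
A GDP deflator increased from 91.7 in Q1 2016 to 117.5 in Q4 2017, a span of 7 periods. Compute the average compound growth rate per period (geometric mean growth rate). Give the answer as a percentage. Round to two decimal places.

Growth factor = (117.5/91.7)^(1/7) = (1.281352)^(1/7) = 1.036051
Growth rate = 1.036051 − 1 = 0.036051 = 3.6051%

3.61%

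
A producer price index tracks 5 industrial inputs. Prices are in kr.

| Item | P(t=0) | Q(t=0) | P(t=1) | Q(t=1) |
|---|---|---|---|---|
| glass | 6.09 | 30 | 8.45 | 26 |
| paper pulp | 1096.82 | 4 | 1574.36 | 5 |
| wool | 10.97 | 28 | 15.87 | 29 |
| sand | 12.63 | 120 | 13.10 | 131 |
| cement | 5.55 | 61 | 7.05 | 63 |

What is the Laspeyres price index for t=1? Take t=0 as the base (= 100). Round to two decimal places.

Laspeyres price index uses base-period quantities as weights.
ΣP(t=1)·Q(t=0) = 8.45×30 + 1574.36×4 + 15.87×28 + 13.10×120 + 7.05×61 = 253.5 + 6297.44 + 444.36 + 1572 + 430.05 = 8997.35
ΣP(t=0)·Q(t=0) = 6.09×30 + 1096.82×4 + 10.97×28 + 12.63×120 + 5.55×61 = 182.7 + 4387.28 + 307.16 + 1515.6 + 338.55 = 6731.29
Index = 8997.35 / 6731.29 × 100 = 133.6646

133.66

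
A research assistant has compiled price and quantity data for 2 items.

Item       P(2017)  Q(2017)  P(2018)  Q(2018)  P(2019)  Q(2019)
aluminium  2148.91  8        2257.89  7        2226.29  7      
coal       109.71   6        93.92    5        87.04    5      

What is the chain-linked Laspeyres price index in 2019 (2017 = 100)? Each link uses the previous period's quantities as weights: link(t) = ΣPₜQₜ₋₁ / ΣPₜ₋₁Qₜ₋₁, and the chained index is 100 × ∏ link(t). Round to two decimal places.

Link 2017→2018:
ΣP(2018)Q(2017) = 2257.89×8 + 93.92×6 = 18063.12 + 563.52 = 18626.64
ΣP(2017)Q(2017) = 2148.91×8 + 109.71×6 = 17191.28 + 658.26 = 17849.54
link = 18626.64/17849.54 = 1.043536
Link 2018→2019:
ΣP(2019)Q(2018) = 2226.29×7 + 87.04×5 = 15584.03 + 435.2 = 16019.23
ΣP(2018)Q(2018) = 2257.89×7 + 93.92×5 = 15805.23 + 469.6 = 16274.83
link = 16019.23/16274.83 = 0.984295
Chained index = 100 × 1.043536 × 0.984295 = 102.7147

102.71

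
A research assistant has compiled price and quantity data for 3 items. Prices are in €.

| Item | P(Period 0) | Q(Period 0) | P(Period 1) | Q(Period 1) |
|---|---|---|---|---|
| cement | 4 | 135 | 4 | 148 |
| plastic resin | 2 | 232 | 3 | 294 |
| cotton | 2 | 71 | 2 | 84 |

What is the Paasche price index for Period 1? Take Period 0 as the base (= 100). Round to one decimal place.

121.8

Paasche price index uses current-period quantities as weights.
ΣP(Period 1)·Q(Period 1) = 4×148 + 3×294 + 2×84 = 592 + 882 + 168 = 1642
ΣP(Period 0)·Q(Period 1) = 4×148 + 2×294 + 2×84 = 592 + 588 + 168 = 1348
Index = 1642 / 1348 × 100 = 121.8101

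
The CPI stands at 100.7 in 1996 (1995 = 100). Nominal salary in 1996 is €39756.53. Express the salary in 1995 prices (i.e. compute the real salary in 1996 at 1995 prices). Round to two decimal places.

Real = Nominal ÷ (Index/100) = 39756.53 ÷ (100.7/100)
     = 39756.53 ÷ 1.007 = 39480.1688

39480.17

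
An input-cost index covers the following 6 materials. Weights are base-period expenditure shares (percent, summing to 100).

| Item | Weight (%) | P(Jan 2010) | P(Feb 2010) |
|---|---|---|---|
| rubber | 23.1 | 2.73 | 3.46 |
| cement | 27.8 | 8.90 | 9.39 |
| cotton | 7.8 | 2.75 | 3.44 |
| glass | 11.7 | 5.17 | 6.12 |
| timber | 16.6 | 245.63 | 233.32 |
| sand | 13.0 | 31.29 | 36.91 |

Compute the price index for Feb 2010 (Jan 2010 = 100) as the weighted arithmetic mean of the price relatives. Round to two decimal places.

rubber: 23.1 × (3.46/2.73) = 23.1 × 1.267399 = 29.2769
cement: 27.8 × (9.39/8.90) = 27.8 × 1.055056 = 29.3306
cotton: 7.8 × (3.44/2.75) = 7.8 × 1.250909 = 9.7571
glass: 11.7 × (6.12/5.17) = 11.7 × 1.183752 = 13.8499
timber: 16.6 × (233.32/245.63) = 16.6 × 0.949884 = 15.7681
sand: 13.0 × (36.91/31.29) = 13.0 × 1.179610 = 15.3349
Index = Σ wᵢ·(p₁ᵢ/p₀ᵢ) = 29.2769 + 29.3306 + 9.7571 + 13.8499 + 15.7681 + 15.3349 = 113.3175

113.32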